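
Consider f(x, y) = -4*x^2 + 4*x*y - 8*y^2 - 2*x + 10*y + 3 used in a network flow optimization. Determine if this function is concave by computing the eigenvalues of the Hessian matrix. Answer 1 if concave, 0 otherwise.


The Hessian of f(x,y) = -4*x^2 + 4*x*y - 8*y^2 - 2*x + 10*y + 3 is:
H = [[-8, 4], [4, -16]]
Trace = -8 - 16 = -24
Determinant = -8*-16 - (4)^2 = 112
Discriminant = (-24)^2 - 4*112 = 128.0
Eigenvalues: lambda_1 = -17.6569, lambda_2 = -6.3431
The function is concave.

1


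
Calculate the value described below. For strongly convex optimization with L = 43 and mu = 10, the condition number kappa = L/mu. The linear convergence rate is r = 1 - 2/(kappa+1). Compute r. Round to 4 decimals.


Step 1: Compute the condition number.
kappa = L/mu = 43/10 = 4.3
Step 2: Compute the convergence rate.
r = 1 - 2/(kappa + 1) = 1 - 2*mu/(L + mu) = (L - mu)/(L + mu) = 33/53 = 0.6226


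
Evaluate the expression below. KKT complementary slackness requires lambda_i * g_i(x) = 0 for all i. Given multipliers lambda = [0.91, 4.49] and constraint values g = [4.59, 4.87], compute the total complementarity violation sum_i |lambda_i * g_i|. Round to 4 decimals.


KKT complementary slackness check:
lambda_1 * g_1 = 0.91 * 4.59 = 4.1769
lambda_2 * g_2 = 4.49 * 4.87 = 21.8663
Total violation = 4.1769 + 21.8663 = 26.0432


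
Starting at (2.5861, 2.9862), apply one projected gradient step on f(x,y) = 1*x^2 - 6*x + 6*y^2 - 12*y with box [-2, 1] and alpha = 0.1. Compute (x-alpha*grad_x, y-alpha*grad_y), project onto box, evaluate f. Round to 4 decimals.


Step 1: Compute gradient at (2.5861, 2.9862).
grad_x = 2*1*2.5861 - 6 = -0.8278
grad_y = 2*6*2.9862 - 12 = 23.8344
Step 2: Gradient step.
x_raw = 2.5861 - 0.1*-0.8278 = 2.6689
y_raw = 2.9862 - 0.1*23.8344 = 0.6028
Step 3: Project onto [-2, 1].
x_proj = clip(2.6689) = 1.0
y_proj = clip(0.6028) = 0.6028
Step 4: Evaluate f.
f(1.0, 0.6028) = -10.0532


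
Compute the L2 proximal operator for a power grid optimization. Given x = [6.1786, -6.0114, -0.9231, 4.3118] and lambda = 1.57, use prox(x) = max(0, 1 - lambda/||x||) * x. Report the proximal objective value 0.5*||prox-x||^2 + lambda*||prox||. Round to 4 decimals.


Step 1: Compute ||x||.
||x|| = 9.6828
Step 2: Compute scaling factor.
scale = max(0, 1 - 1.57/9.6828) = 0.8379
Step 3: prox(x) = [5.1768, -5.0367, -0.7734, 3.6127]
||prox(x)|| = 8.1128
Step 4: Proximal objective.
0.5*||prox-x||^2 = 1.2325
lambda*||prox|| = 12.7371
Total = 13.9695


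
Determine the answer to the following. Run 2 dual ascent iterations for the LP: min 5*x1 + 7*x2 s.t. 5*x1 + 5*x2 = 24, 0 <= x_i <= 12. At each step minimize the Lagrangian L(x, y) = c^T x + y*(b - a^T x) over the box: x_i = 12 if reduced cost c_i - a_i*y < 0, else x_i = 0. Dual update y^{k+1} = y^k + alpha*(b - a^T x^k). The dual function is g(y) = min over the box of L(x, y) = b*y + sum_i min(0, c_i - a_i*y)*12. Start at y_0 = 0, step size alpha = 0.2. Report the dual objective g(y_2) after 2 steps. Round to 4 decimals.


Dual ascent for LP: min 5*x1 + 7*x2, 5*x1 + 5*x2 = 24, 0 <= x_i <= 12
Step 1: y^k = 0.0, reduced costs: (5.0, 7.0)
  x^k = (0.0, 0.0), subgradient = b - a^T x = 24.0
  y^{k+1} = 0.0 + 0.2*24.0 = 4.8
Step 2: y^k = 4.8, reduced costs: (-19.0, -17.0)
  x^k = (12.0, 12.0), subgradient = b - a^T x = -96.0
  y^{k+1} = 4.8 + 0.2*-96.0 = -14.4
Dual objective at y_2 = -14.4: reduced costs (77.0, 79.0), box minimizer x = (0.0, 0.0)
g(y_2) = b*y + (c1 - a1*y)*x1 + (c2 - a2*y)*x2 = 24*(-14.4) + 77.0*0.0 + 79.0*0.0 = -345.6 + 0.0 + 0.0 = -345.6


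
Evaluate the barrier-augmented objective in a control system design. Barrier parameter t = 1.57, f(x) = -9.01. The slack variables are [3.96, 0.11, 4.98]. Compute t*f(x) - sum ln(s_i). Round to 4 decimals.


Step 1: Compute log-barrier.
ln values: [1.3762, -2.2073, 1.6054]
phi = -(1.3762 - 2.2073 + 1.6054) = -0.7744
Step 2: Compute augmented objective.
t*f(x) = 1.57*-9.01 = -14.1457
Total = -14.1457 - 0.7744 = -14.9201


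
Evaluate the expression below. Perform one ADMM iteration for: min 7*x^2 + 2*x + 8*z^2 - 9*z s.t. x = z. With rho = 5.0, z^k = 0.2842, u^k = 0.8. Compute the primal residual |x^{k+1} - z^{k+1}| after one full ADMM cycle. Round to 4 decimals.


ADMM iteration with rho = 5.0, z^k = 0.2842, u^k = 0.8
Step 1: x-update.
Minimize 7*x^2 + 2*x + (5.0/2)*(x - 0.2842 + 0.8)^2
FOC: (2*7 + 5.0)*x = -2 + 5.0*(0.2842 - 0.8)
x^{k+1} = -0.241
Step 2: z-update.
Minimize 8*z^2 - 9*z + (5.0/2)*(-0.241 - z + 0.8)^2
FOC: (2*8 + 5.0)*z = 9 + 5.0*(-0.241 + 0.8)
z^{k+1} = 0.5617
Step 3: u-update.
u^{k+1} = 0.8 - 0.241 - 0.5617 = -0.0027
Step 4: Primal residual = |-0.241 - 0.5617| = 0.8027


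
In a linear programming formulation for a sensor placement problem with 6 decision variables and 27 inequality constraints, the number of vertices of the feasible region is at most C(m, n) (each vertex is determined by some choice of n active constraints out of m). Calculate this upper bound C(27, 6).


Each vertex corresponds to some choice of n active constraints out of m, so the number of vertices is at most C(m, n) = m! / (n!(m-n)!).
m = 27, n = 6
Numerator: 27 * 26 * 25 * 24 * 23 * 22
Denominator: 6! = 720
C(27, 6) = 296010


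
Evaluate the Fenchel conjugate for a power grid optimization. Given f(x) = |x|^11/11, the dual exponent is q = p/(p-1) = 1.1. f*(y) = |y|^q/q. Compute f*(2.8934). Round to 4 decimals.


The conjugate exponent q satisfies 1/p + 1/q = 1.
p = 11, so q = 11/(11 - 1) = 1.1
|y|^q = 2.8934^1.1 = 3.2177
f*(2.8934) = 3.2177 / 1.1 = 2.9252


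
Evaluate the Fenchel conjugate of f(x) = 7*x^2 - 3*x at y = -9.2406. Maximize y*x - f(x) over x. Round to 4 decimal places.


f*(y) = sup_x {y*x - a*x^2 - b*x} = sup_x {(y-b)*x - a*x^2}
FOC: (y - b) - 2a*x = 0 => x* = (y - b)/(2a)
x* = (-9.2406 + 3)/(2*7) = -0.4458
f*(-9.2406) = (y-b)^2/(4a) = (-9.2406 + 3)^2/(4*7)
= 38.9451/28 = 1.3909


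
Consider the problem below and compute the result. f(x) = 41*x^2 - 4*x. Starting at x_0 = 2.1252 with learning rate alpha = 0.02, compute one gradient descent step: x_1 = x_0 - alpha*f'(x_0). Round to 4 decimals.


We compute the gradient at x_0 and apply the update.
f'(x) = 82*x - 4
f'(2.1252) = 82*2.1252 - 4 = 170.2664
x_1 = 2.1252 - 0.02*170.2664 = -1.2801


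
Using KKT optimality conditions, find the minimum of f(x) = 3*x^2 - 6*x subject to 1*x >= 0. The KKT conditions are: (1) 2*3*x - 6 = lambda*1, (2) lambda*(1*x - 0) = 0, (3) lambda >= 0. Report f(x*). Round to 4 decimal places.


Step 1: Try lambda = 0 (constraint inactive).
Stationarity: 2*3*x - 6 = 0
x* = 6/(2*3) = 1.0
Check constraint: 1*1.0 = 1.0 >= 0 -- satisfied.
Step 2: Compute optimal value.
f(x*) = 3*1.0^2 - 6*1.0 = -3.0


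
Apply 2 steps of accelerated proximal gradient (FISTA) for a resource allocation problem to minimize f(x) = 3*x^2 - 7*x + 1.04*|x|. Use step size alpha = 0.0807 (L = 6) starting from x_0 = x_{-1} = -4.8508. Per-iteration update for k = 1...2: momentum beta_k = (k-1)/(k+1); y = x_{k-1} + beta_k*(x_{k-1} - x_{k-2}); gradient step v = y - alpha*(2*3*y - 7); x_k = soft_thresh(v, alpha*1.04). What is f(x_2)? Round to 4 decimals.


FISTA on f(x) = 3*x^2 - 7*x + 1.04*|x|
L = 6, alpha = 0.0807
Iteration 1: beta = 0.0, y = -4.8508 + 0.0*(-4.8508 + 4.8508) = -4.8508
  grad(y) = -36.1048, v = y - alpha*grad = -1.9371
  prox(v) = soft_thresh(-1.9371, 0.0839) = -1.8532
Iteration 2: beta = 0.3333, y = -1.8532 + 0.3333*(-1.8532 + 4.8508) = -0.854
  grad(y) = -12.1241, v = y - alpha*grad = 0.1244
  prox(v) = soft_thresh(0.1244, 0.0839) = 0.0405
f(x_2) = 3*0.0405^2 - 7*0.0405 + 1.04*|0.0405| = -0.2363


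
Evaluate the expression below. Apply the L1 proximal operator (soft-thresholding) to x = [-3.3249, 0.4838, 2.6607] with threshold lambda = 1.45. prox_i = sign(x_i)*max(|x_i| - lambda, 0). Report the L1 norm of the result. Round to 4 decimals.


Soft-thresholding with lambda = 1.45:
prox(-3.3249) = sign(-3.3249)*max(|-3.3249| - 1.45, 0) = -1.8749
prox(0.4838) = sign(0.4838)*max(|0.4838| - 1.45, 0) = 0.0
prox(2.6607) = sign(2.6607)*max(|2.6607| - 1.45, 0) = 1.2107
prox(x) = [-1.8749, 0.0, 1.2107]
||prox(x)||_1 = 1.8749 + 0.0 + 1.2107 = 3.0856


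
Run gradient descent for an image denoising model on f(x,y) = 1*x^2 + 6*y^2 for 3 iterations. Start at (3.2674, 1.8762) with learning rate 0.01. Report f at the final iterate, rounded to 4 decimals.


Gradient descent on f(x,y) = 1*x^2 + 6*y^2.
Starting point: (3.2674, 1.8762), alpha = 0.01
Step 1: grad_x = 2*1*3.2674 = 6.5348, grad_y = 2*6*1.8762 = 22.5144
  x_1 = 3.2674 - 0.01*6.5348 = 3.2021
  y_1 = 1.8762 - 0.01*22.5144 = 1.6511
Step 2: grad_x = 2*1*3.2021 = 6.4041, grad_y = 2*6*1.6511 = 19.8127
  x_2 = 3.2021 - 0.01*6.4041 = 3.138
  y_2 = 1.6511 - 0.01*19.8127 = 1.4529
Step 3: grad_x = 2*1*3.138 = 6.276, grad_y = 2*6*1.4529 = 17.4352
  x_3 = 3.138 - 0.01*6.276 = 3.0753
  y_3 = 1.4529 - 0.01*17.4352 = 1.2786
f(3.0753, 1.2786) = 1*3.0753^2 + 6*1.2786^2 = 19.2657


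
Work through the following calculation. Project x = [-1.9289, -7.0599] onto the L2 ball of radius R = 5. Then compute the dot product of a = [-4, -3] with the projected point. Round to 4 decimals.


Step 1: Compute ||x|| (intermediates to 6 decimals).
||x|| = sqrt((-1.9289)^2 + (-7.0599)^2) = 7.318664
Step 2: Project.
Since ||x|| > R, scale = R/||x|| = 5/7.318664 = 0.683185, proj(x) = scale * x
proj(x) = [-1.317796, -4.823218]
Step 3: Dot product.
a^T * proj(x) = -4*(-1.317796) - 3*(-4.823218) = 19.7408


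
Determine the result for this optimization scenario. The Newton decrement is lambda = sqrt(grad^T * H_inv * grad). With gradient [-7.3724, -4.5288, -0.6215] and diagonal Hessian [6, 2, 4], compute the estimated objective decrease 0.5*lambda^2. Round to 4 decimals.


Step 1: H is diagonal, so H^(-1) * g = [-1.2287, -2.2644, -0.1554].
Step 2: g^T H^(-1) g = sum_i g_i^2 / H_ii
  = (-7.3724)^2/6 + (-4.5288)^2/2 + (-0.6215)^2/4
  = 9.0587 + 10.255 + 0.0966 = 19.4103
Step 3: Objective decrease = 0.5 * g^T H^(-1) g = 9.7051


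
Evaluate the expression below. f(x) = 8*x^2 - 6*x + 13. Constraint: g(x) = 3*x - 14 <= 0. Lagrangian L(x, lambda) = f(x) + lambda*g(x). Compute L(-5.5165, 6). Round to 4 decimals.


Step 1: Evaluate f(x).
f(-5.5165) = 8*(-5.5165)^2 - 6*(-5.5165) + 13 = 289.5532
Step 2: Evaluate g(x).
g(-5.5165) = 3*-5.5165 - 14 = -30.5495
Step 3: Compute Lagrangian.
L = 289.5532 + 6*-30.5495 = 106.2562


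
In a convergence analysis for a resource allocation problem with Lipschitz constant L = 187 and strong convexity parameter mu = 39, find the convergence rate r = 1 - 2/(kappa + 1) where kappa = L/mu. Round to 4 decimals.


Step 1: Compute the condition number.
kappa = L/mu = 187/39 = 4.7949
Step 2: Compute the convergence rate.
r = 1 - 2/(kappa + 1) = 1 - 2*mu/(L + mu) = (L - mu)/(L + mu) = 148/226 = 0.6549


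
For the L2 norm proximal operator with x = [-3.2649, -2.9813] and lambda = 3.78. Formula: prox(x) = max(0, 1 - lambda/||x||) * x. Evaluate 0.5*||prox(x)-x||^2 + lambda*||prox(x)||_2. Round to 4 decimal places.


Step 1: Compute ||x||.
||x|| = 4.4213
Step 2: Compute scaling factor.
scale = max(0, 1 - 3.78/4.4213) = 0.145
Step 3: prox(x) = [-0.4736, -0.4324]
||prox(x)|| = 0.6413
Step 4: Proximal objective.
0.5*||prox-x||^2 = 7.1442
lambda*||prox|| = 2.4241
Total = 9.5682


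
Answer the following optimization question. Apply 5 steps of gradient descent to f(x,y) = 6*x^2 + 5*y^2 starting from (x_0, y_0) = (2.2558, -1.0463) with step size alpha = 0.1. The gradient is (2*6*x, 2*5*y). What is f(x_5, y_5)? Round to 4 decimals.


Gradient descent on f(x,y) = 6*x^2 + 5*y^2.
Starting point: (2.2558, -1.0463), alpha = 0.1
Step 1: grad_x = 2*6*2.2558 = 27.0696, grad_y = 2*5*-1.0463 = -10.463
  x_1 = 2.2558 - 0.1*27.0696 = -0.4512
  y_1 = -1.0463 - 0.1*-10.463 = 0.0
Step 2: grad_x = 2*6*-0.4512 = -5.4139, grad_y = 2*5*0.0 = 0.0
  x_2 = -0.4512 - 0.1*-5.4139 = 0.0902
  y_2 = 0.0 - 0.1*0.0 = 0.0
Step 3: grad_x = 2*6*0.0902 = 1.0828, grad_y = 2*5*0.0 = 0.0
  x_3 = 0.0902 - 0.1*1.0828 = -0.018
  y_3 = 0.0 - 0.1*0.0 = 0.0
Step 4: grad_x = 2*6*-0.018 = -0.2166, grad_y = 2*5*0.0 = 0.0
  x_4 = -0.018 - 0.1*-0.2166 = 0.0036
  y_4 = 0.0 - 0.1*0.0 = 0.0
Step 5: grad_x = 2*6*0.0036 = 0.0433, grad_y = 2*5*0.0 = 0.0
  x_5 = 0.0036 - 0.1*0.0433 = -0.0007
  y_5 = 0.0 - 0.1*0.0 = 0.0
f(-0.0007, 0.0) = 6*(-0.0007)^2 + 5*0.0^2 = 0.0


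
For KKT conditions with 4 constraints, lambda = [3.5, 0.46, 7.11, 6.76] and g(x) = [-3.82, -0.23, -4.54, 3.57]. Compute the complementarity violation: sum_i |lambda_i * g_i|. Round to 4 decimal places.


KKT complementary slackness check:
lambda_1 * g_1 = 3.5 * -3.82 = -13.37
lambda_2 * g_2 = 0.46 * -0.23 = -0.1058
lambda_3 * g_3 = 7.11 * -4.54 = -32.2794
lambda_4 * g_4 = 6.76 * 3.57 = 24.1332
Total violation = 13.37 + 0.1058 + 32.2794 + 24.1332 = 69.8884


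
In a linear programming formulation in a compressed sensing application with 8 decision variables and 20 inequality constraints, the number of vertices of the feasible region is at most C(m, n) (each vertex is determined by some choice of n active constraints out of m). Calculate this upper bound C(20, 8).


Each vertex corresponds to some choice of n active constraints out of m, so the number of vertices is at most C(m, n) = m! / (n!(m-n)!).
m = 20, n = 8
Numerator: 20 * 19 * 18 * 17 * 16 * 15 * 14 * 13
Denominator: 8! = 40320
C(20, 8) = 125970


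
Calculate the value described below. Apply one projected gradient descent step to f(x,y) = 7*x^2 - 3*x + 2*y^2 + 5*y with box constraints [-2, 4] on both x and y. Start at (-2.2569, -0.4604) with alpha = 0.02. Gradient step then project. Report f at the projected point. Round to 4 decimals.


Step 1: Compute gradient at (-2.2569, -0.4604).
grad_x = 2*7*-2.2569 - 3 = -34.5966
grad_y = 2*2*-0.4604 + 5 = 3.1584
Step 2: Gradient step.
x_raw = -2.2569 - 0.02*-34.5966 = -1.565
y_raw = -0.4604 - 0.02*3.1584 = -0.5236
Step 3: Project onto [-2, 4].
x_proj = clip(-1.565) = -1.565
y_proj = clip(-0.5236) = -0.5236
Step 4: Evaluate f.
f(-1.565, -0.5236) = 19.7692


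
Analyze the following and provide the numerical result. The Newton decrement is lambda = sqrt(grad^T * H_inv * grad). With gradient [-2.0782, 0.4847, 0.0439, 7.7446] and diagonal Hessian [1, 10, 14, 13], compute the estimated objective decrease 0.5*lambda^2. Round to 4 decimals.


Step 1: H is diagonal, so H^(-1) * g = [-2.0782, 0.0485, 0.0031, 0.5957].
Step 2: g^T H^(-1) g = sum_i g_i^2 / H_ii
  = (-2.0782)^2/1 + (0.4847)^2/10 + (0.0439)^2/14 + (7.7446)^2/13
  = 4.3189 + 0.0235 + 0.0001 + 4.6138 = 8.9563
Step 3: Objective decrease = 0.5 * g^T H^(-1) g = 4.4782


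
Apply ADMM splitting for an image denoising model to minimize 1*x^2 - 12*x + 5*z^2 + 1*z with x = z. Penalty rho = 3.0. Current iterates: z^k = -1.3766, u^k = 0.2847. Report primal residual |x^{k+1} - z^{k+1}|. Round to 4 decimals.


ADMM iteration with rho = 3.0, z^k = -1.3766, u^k = 0.2847
Step 1: x-update.
Minimize 1*x^2 - 12*x + (3.0/2)*(x + 1.3766 + 0.2847)^2
FOC: (2*1 + 3.0)*x = 12 + 3.0*(-1.3766 - 0.2847)
x^{k+1} = 1.4032
Step 2: z-update.
Minimize 5*z^2 + 1*z + (3.0/2)*(1.4032 - z + 0.2847)^2
FOC: (2*5 + 3.0)*z = -1 + 3.0*(1.4032 + 0.2847)
z^{k+1} = 0.3126
Step 3: u-update.
u^{k+1} = 0.2847 + 1.4032 - 0.3126 = 1.3753
Step 4: Primal residual = |1.4032 - 0.3126| = 1.0906


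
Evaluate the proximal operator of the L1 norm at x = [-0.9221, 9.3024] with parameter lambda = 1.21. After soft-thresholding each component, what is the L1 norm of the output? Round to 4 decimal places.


Soft-thresholding with lambda = 1.21:
prox(-0.9221) = sign(-0.9221)*max(|-0.9221| - 1.21, 0) = 0.0
prox(9.3024) = sign(9.3024)*max(|9.3024| - 1.21, 0) = 8.0924
prox(x) = [0.0, 8.0924]
||prox(x)||_1 = 0.0 + 8.0924 = 8.0924


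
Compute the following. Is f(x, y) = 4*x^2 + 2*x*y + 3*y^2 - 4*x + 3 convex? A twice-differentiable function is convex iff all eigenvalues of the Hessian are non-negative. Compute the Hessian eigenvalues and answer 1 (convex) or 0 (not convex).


The Hessian of f(x,y) = 4*x^2 + 2*x*y + 3*y^2 - 4*x + 3 is:
H = [[8, 2], [2, 6]]
Trace = 8 + 6 = 14
Determinant = 8*6 - (2)^2 = 44
Discriminant = (14)^2 - 4*44 = 20.0
Eigenvalues: lambda_1 = 4.7639, lambda_2 = 9.2361
The function is convex.

1


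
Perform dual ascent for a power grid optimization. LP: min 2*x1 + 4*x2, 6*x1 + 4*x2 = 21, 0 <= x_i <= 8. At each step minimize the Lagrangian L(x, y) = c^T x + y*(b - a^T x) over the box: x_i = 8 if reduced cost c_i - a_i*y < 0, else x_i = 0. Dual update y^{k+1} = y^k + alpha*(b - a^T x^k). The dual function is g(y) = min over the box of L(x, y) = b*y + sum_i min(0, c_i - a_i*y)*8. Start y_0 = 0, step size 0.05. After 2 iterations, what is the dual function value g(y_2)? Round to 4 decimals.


Dual ascent for LP: min 2*x1 + 4*x2, 6*x1 + 4*x2 = 21, 0 <= x_i <= 8
Step 1: y^k = 0.0, reduced costs: (2.0, 4.0)
  x^k = (0.0, 0.0), subgradient = b - a^T x = 21.0
  y^{k+1} = 0.0 + 0.05*21.0 = 1.05
Step 2: y^k = 1.05, reduced costs: (-4.3, -0.2)
  x^k = (8.0, 8.0), subgradient = b - a^T x = -59.0
  y^{k+1} = 1.05 + 0.05*-59.0 = -1.9
Dual objective at y_2 = -1.9: reduced costs (13.4, 11.6), box minimizer x = (0.0, 0.0)
g(y_2) = b*y + (c1 - a1*y)*x1 + (c2 - a2*y)*x2 = 21*(-1.9) + 13.4*0.0 + 11.6*0.0 = -39.9 + 0.0 + 0.0 = -39.9


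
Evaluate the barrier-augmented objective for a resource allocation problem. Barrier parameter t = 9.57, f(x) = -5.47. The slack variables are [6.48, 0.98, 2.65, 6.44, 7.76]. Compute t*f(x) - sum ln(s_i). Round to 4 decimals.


Step 1: Compute log-barrier.
ln values: [1.8687, -0.0202, 0.9746, 1.8625, 2.049]
phi = -(1.8687 - 0.0202 + 0.9746 + 1.8625 + 2.049) = -6.7346
Step 2: Compute augmented objective.
t*f(x) = 9.57*-5.47 = -52.3479
Total = -52.3479 - 6.7346 = -59.0825


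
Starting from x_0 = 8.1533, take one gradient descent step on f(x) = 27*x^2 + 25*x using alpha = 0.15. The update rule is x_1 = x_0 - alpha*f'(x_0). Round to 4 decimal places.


We compute the gradient at x_0 and apply the update.
f'(x) = 54*x + 25
f'(8.1533) = 54*8.1533 + 25 = 465.2782
x_1 = 8.1533 - 0.15*465.2782 = -61.6384


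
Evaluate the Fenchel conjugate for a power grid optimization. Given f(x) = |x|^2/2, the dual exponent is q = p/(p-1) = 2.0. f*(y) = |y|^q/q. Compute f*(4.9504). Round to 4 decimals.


The conjugate exponent q satisfies 1/p + 1/q = 1.
p = 2, so q = 2/(2 - 1) = 2.0
|y|^q = 4.9504^2.0 = 24.5065
f*(4.9504) = 24.5065 / 2.0 = 12.2532


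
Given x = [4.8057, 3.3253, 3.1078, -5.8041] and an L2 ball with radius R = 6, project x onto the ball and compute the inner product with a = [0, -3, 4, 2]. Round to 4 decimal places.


Step 1: Compute ||x|| (intermediates to 6 decimals).
||x|| = sqrt(4.8057^2 + 3.3253^2 + 3.1078^2 + (-5.8041)^2) = 8.803316
Step 2: Project.
Since ||x|| > R, scale = R/||x|| = 6/8.803316 = 0.681561, proj(x) = scale * x
proj(x) = [3.275378, 2.266395, 2.118155, -3.955848]
Step 3: Dot product.
a^T * proj(x) = 0*3.275378 - 3*2.266395 + 4*2.118155 + 2*(-3.955848) = -6.2383


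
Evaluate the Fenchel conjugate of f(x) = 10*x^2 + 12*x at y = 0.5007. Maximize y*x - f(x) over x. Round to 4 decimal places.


f*(y) = sup_x {y*x - a*x^2 - b*x} = sup_x {(y-b)*x - a*x^2}
FOC: (y - b) - 2a*x = 0 => x* = (y - b)/(2a)
x* = (0.5007 - 12)/(2*10) = -0.575
f*(0.5007) = (y-b)^2/(4a) = (0.5007 - 12)^2/(4*10)
= 132.2339/40 = 3.3058


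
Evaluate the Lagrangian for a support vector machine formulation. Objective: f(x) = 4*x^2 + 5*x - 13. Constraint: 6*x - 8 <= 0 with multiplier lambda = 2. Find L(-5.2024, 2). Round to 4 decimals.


Step 1: Evaluate f(x).
f(-5.2024) = 4*(-5.2024)^2 + 5*(-5.2024) - 13 = 69.2479
Step 2: Evaluate g(x).
g(-5.2024) = 6*-5.2024 - 8 = -39.2144
Step 3: Compute Lagrangian.
L = 69.2479 + 2*-39.2144 = -9.1809


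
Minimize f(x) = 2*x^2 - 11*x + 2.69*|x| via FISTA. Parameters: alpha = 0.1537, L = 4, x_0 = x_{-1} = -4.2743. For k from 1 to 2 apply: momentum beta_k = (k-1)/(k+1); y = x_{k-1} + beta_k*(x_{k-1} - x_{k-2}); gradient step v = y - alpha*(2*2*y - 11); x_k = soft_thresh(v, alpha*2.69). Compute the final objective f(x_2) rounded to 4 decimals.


FISTA on f(x) = 2*x^2 - 11*x + 2.69*|x|
L = 4, alpha = 0.1537
Iteration 1: beta = 0.0, y = -4.2743 + 0.0*(-4.2743 + 4.2743) = -4.2743
  grad(y) = -28.0972, v = y - alpha*grad = 0.0442
  prox(v) = soft_thresh(0.0442, 0.4135) = 0.0
Iteration 2: beta = 0.3333, y = 0.0 + 0.3333*(0.0 + 4.2743) = 1.4248
  grad(y) = -5.3009, v = y - alpha*grad = 2.2395
  prox(v) = soft_thresh(2.2395, 0.4135) = 1.8261
f(x_2) = 2*1.8261^2 - 11*1.8261 + 2.69*|1.8261| = -8.5056


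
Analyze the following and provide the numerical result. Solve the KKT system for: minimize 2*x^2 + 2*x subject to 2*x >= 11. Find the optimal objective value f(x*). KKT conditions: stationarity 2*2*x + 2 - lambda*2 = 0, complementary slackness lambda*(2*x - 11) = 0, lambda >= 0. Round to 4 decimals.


Step 1: Try lambda = 0 (constraint inactive).
x_unc = -2/(2*2) = -0.5
Check: 2*-0.5 = -1.0 < 11 -- violated!
Step 2: Constraint must be active: 2*x = 11
x* = 11/2 = 5.5
lambda = (2*2*5.5 + 2)/2 = 12.0
Step 3: Compute optimal value.
f(x*) = 2*5.5^2 + 2*5.5 = 71.5


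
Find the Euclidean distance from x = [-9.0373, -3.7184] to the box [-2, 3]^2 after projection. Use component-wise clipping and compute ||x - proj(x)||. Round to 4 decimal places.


Project each component onto [-2, 3].
clip(-9.0373) = -2.0, clip(-3.7184) = -2.0
Projection = [-2.0, -2.0]
Squared diffs: [49.5236, 2.9529]
Distance = sqrt(52.4765) = 7.2441


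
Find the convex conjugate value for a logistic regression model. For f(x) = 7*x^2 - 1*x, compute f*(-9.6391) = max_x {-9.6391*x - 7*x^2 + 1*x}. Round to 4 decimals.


f*(y) = sup_x {y*x - a*x^2 - b*x} = sup_x {(y-b)*x - a*x^2}
FOC: (y - b) - 2a*x = 0 => x* = (y - b)/(2a)
x* = (-9.6391 + 1)/(2*7) = -0.6171
f*(-9.6391) = (y-b)^2/(4a) = (-9.6391 + 1)^2/(4*7)
= 74.634/28 = 2.6655


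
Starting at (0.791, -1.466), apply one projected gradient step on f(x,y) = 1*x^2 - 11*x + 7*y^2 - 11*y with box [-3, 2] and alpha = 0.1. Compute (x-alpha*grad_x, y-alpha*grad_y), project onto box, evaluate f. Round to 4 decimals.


Step 1: Compute gradient at (0.791, -1.466).
grad_x = 2*1*0.791 - 11 = -9.418
grad_y = 2*7*-1.466 - 11 = -31.524
Step 2: Gradient step.
x_raw = 0.791 - 0.1*-9.418 = 1.7328
y_raw = -1.466 - 0.1*-31.524 = 1.6864
Step 3: Project onto [-3, 2].
x_proj = clip(1.7328) = 1.7328
y_proj = clip(1.6864) = 1.6864
Step 4: Evaluate f.
f(1.7328, 1.6864) = -14.701


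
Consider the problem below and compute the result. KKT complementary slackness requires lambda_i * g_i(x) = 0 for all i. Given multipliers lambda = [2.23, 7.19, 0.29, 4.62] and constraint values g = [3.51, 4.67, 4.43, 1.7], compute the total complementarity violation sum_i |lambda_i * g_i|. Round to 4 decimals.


KKT complementary slackness check:
lambda_1 * g_1 = 2.23 * 3.51 = 7.8273
lambda_2 * g_2 = 7.19 * 4.67 = 33.5773
lambda_3 * g_3 = 0.29 * 4.43 = 1.2847
lambda_4 * g_4 = 4.62 * 1.7 = 7.854
Total violation = 7.8273 + 33.5773 + 1.2847 + 7.854 = 50.5433


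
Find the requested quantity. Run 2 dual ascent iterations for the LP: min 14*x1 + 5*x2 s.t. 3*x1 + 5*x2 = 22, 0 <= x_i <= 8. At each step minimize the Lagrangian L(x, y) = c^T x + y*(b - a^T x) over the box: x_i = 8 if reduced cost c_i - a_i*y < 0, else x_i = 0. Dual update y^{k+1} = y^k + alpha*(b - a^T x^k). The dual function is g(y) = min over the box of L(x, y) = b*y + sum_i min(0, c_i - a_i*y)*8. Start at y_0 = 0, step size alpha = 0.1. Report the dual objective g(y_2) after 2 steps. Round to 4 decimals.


Dual ascent for LP: min 14*x1 + 5*x2, 3*x1 + 5*x2 = 22, 0 <= x_i <= 8
Step 1: y^k = 0.0, reduced costs: (14.0, 5.0)
  x^k = (0.0, 0.0), subgradient = b - a^T x = 22.0
  y^{k+1} = 0.0 + 0.1*22.0 = 2.2
Step 2: y^k = 2.2, reduced costs: (7.4, -6.0)
  x^k = (0.0, 8.0), subgradient = b - a^T x = -18.0
  y^{k+1} = 2.2 + 0.1*-18.0 = 0.4
Dual objective at y_2 = 0.4: reduced costs (12.8, 3.0), box minimizer x = (0.0, 0.0)
g(y_2) = b*y + (c1 - a1*y)*x1 + (c2 - a2*y)*x2 = 22*0.4 + 12.8*0.0 + 3.0*0.0 = 8.8 + 0.0 + 0.0 = 8.8


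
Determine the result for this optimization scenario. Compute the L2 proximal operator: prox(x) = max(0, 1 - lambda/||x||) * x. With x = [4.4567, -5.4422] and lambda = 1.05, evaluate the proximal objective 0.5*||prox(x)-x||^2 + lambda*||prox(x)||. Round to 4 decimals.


Step 1: Compute ||x||.
||x|| = 7.0342
Step 2: Compute scaling factor.
scale = max(0, 1 - 1.05/7.0342) = 0.8507
Step 3: prox(x) = [3.7914, -4.6298]
||prox(x)|| = 5.9842
Step 4: Proximal objective.
0.5*||prox-x||^2 = 0.5513
lambda*||prox|| = 6.2834
Total = 6.8346


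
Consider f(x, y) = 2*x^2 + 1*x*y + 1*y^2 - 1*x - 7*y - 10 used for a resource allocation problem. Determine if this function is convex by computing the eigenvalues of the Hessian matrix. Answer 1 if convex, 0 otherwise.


The Hessian of f(x,y) = 2*x^2 + 1*x*y + 1*y^2 - 1*x - 7*y - 10 is:
H = [[4, 1], [1, 2]]
Trace = 4 + 2 = 6
Determinant = 4*2 - (1)^2 = 7
Discriminant = (6)^2 - 4*7 = 8.0
Eigenvalues: lambda_1 = 1.5858, lambda_2 = 4.4142
The function is convex.

1


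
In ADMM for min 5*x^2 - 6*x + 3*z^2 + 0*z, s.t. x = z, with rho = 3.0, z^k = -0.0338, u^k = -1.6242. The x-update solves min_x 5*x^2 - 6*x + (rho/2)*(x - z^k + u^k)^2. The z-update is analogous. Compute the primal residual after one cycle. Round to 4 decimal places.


ADMM iteration with rho = 3.0, z^k = -0.0338, u^k = -1.6242
Step 1: x-update.
Minimize 5*x^2 - 6*x + (3.0/2)*(x + 0.0338 - 1.6242)^2
FOC: (2*5 + 3.0)*x = 6 + 3.0*(-0.0338 + 1.6242)
x^{k+1} = 0.8286
Step 2: z-update.
Minimize 3*z^2 + 0*z + (3.0/2)*(0.8286 - z - 1.6242)^2
FOC: (2*3 + 3.0)*z = 0 + 3.0*(0.8286 - 1.6242)
z^{k+1} = -0.2652
Step 3: u-update.
u^{k+1} = -1.6242 + 0.8286 + 0.2652 = -0.5304
Step 4: Primal residual = |0.8286 + 0.2652| = 1.0938


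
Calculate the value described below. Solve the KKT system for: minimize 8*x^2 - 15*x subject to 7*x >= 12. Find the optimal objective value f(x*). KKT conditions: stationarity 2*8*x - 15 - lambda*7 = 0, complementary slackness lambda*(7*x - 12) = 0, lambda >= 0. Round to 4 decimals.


Step 1: Try lambda = 0 (constraint inactive).
x_unc = 15/(2*8) = 0.9375
Check: 7*0.9375 = 6.5625 < 12 -- violated!
Step 2: Constraint must be active: 7*x = 12
x* = 12/7 = 1.7143 (rounded; the exact value 12/7 is used below)
lambda = (2*8*(12/7) - 15)/7 = 1.7755
Step 3: Compute optimal value.
f(x*) = 8*(12/7)^2 - 15*(12/7) = -2.2041


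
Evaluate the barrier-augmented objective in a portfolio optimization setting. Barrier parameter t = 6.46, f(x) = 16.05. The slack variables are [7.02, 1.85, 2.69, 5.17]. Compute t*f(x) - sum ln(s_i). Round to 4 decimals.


Step 1: Compute log-barrier.
ln values: [1.9488, 0.6152, 0.9895, 1.6429]
phi = -(1.9488 + 0.6152 + 0.9895 + 1.6429) = -5.1964
Step 2: Compute augmented objective.
t*f(x) = 6.46*16.05 = 103.683
Total = 103.683 - 5.1964 = 98.4866


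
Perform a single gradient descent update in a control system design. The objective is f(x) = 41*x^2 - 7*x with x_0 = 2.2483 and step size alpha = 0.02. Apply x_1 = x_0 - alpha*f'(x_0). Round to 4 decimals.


We compute the gradient at x_0 and apply the update.
f'(x) = 82*x - 7
f'(2.2483) = 82*2.2483 - 7 = 177.3606
x_1 = 2.2483 - 0.02*177.3606 = -1.2989


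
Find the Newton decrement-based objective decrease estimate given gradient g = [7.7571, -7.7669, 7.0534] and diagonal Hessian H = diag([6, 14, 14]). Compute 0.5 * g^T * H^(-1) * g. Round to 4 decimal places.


Step 1: H is diagonal, so H^(-1) * g = [1.2929, -0.5548, 0.5038].
Step 2: g^T H^(-1) g = sum_i g_i^2 / H_ii
  = (7.7571)^2/6 + (-7.7669)^2/14 + (7.0534)^2/14
  = 10.0288 + 4.3089 + 3.5536 = 17.8913
Step 3: Objective decrease = 0.5 * g^T H^(-1) g = 8.9456


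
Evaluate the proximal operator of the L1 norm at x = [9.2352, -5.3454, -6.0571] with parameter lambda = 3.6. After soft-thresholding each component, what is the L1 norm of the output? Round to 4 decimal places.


Soft-thresholding with lambda = 3.6:
prox(9.2352) = sign(9.2352)*max(|9.2352| - 3.6, 0) = 5.6352
prox(-5.3454) = sign(-5.3454)*max(|-5.3454| - 3.6, 0) = -1.7454
prox(-6.0571) = sign(-6.0571)*max(|-6.0571| - 3.6, 0) = -2.4571
prox(x) = [5.6352, -1.7454, -2.4571]
||prox(x)||_1 = 5.6352 + 1.7454 + 2.4571 = 9.8377


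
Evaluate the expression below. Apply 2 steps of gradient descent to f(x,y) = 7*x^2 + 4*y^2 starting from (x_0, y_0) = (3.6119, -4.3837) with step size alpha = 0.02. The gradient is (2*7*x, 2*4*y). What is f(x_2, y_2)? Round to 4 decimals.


Gradient descent on f(x,y) = 7*x^2 + 4*y^2.
Starting point: (3.6119, -4.3837), alpha = 0.02
Step 1: grad_x = 2*7*3.6119 = 50.5666, grad_y = 2*4*-4.3837 = -35.0696
  x_1 = 3.6119 - 0.02*50.5666 = 2.6006
  y_1 = -4.3837 - 0.02*-35.0696 = -3.6823
Step 2: grad_x = 2*7*2.6006 = 36.408, grad_y = 2*4*-3.6823 = -29.4585
  x_2 = 2.6006 - 0.02*36.408 = 1.8724
  y_2 = -3.6823 - 0.02*-29.4585 = -3.0931
f(1.8724, -3.0931) = 7*1.8724^2 + 4*(-3.0931)^2 = 62.8114


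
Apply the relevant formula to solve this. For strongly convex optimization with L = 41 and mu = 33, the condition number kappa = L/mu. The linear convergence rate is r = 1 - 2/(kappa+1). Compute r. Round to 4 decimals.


Step 1: Compute the condition number.
kappa = L/mu = 41/33 = 1.2424
Step 2: Compute the convergence rate.
r = 1 - 2/(kappa + 1) = 1 - 2*mu/(L + mu) = (L - mu)/(L + mu) = 8/74 = 0.1081


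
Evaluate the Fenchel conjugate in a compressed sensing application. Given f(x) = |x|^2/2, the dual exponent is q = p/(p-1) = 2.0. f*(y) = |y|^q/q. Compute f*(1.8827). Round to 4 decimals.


The conjugate exponent q satisfies 1/p + 1/q = 1.
p = 2, so q = 2/(2 - 1) = 2.0
|y|^q = 1.8827^2.0 = 3.5446
f*(1.8827) = 3.5446 / 2.0 = 1.7723


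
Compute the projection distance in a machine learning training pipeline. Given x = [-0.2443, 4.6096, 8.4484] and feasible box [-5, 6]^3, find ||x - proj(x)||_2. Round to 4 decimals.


Project each component onto [-5, 6].
clip(-0.2443) = -0.2443, clip(4.6096) = 4.6096, clip(8.4484) = 6.0
Projection = [-0.2443, 4.6096, 6.0]
Squared diffs: [0.0, 0.0, 5.9947]
Distance = sqrt(5.9947) = 2.4484


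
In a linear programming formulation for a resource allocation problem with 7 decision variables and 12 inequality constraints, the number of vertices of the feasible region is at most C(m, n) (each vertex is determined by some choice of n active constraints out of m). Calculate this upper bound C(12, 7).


Each vertex corresponds to some choice of n active constraints out of m, so the number of vertices is at most C(m, n) = m! / (n!(m-n)!).
m = 12, n = 7
Numerator: 12 * 11 * 10 * 9 * 8 * 7 * 6
Denominator: 7! = 5040
C(12, 7) = 792


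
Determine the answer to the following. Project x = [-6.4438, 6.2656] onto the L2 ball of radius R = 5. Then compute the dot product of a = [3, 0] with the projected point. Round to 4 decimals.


Step 1: Compute ||x|| (intermediates to 6 decimals).
||x|| = sqrt((-6.4438)^2 + 6.2656^2) = 8.987786
Step 2: Project.
Since ||x|| > R, scale = R/||x|| = 5/8.987786 = 0.556311, proj(x) = scale * x
proj(x) = [-3.584757, 3.485622]
Step 3: Dot product.
a^T * proj(x) = 3*(-3.584757) + 0*3.485622 = -10.7543


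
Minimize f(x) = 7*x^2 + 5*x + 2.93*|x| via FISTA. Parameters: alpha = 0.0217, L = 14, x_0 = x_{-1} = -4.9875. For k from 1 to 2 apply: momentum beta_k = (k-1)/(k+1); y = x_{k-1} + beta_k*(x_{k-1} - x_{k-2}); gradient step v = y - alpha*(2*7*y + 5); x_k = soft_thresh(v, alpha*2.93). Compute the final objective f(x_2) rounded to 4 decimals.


FISTA on f(x) = 7*x^2 + 5*x + 2.93*|x|
L = 14, alpha = 0.0217
Iteration 1: beta = 0.0, y = -4.9875 + 0.0*(-4.9875 + 4.9875) = -4.9875
  grad(y) = -64.825, v = y - alpha*grad = -3.5808
  prox(v) = soft_thresh(-3.5808, 0.0636) = -3.5172
Iteration 2: beta = 0.3333, y = -3.5172 + 0.3333*(-3.5172 + 4.9875) = -3.0271
  grad(y) = -37.3797, v = y - alpha*grad = -2.216
  prox(v) = soft_thresh(-2.216, 0.0636) = -2.1524
f(x_2) = 7*(-2.1524)^2 + 5*(-2.1524) + 2.93*|-2.1524| = 27.9743


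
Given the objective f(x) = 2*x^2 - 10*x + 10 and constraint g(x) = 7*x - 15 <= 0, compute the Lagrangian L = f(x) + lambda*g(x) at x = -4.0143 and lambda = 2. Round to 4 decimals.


Step 1: Evaluate f(x).
f(-4.0143) = 2*(-4.0143)^2 - 10*(-4.0143) + 10 = 82.3722
Step 2: Evaluate g(x).
g(-4.0143) = 7*-4.0143 - 15 = -43.1001
Step 3: Compute Lagrangian.
L = 82.3722 + 2*-43.1001 = -3.828


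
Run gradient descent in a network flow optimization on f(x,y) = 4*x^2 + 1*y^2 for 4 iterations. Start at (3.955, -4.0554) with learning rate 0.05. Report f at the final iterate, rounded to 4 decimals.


Gradient descent on f(x,y) = 4*x^2 + 1*y^2.
Starting point: (3.955, -4.0554), alpha = 0.05
Step 1: grad_x = 2*4*3.955 = 31.64, grad_y = 2*1*-4.0554 = -8.1108
  x_1 = 3.955 - 0.05*31.64 = 2.373
  y_1 = -4.0554 - 0.05*-8.1108 = -3.6499
Step 2: grad_x = 2*4*2.373 = 18.984, grad_y = 2*1*-3.6499 = -7.2997
  x_2 = 2.373 - 0.05*18.984 = 1.4238
  y_2 = -3.6499 - 0.05*-7.2997 = -3.2849
Step 3: grad_x = 2*4*1.4238 = 11.3904, grad_y = 2*1*-3.2849 = -6.5697
  x_3 = 1.4238 - 0.05*11.3904 = 0.8543
  y_3 = -3.2849 - 0.05*-6.5697 = -2.9564
Step 4: grad_x = 2*4*0.8543 = 6.8342, grad_y = 2*1*-2.9564 = -5.9128
  x_4 = 0.8543 - 0.05*6.8342 = 0.5126
  y_4 = -2.9564 - 0.05*-5.9128 = -2.6607
f(0.5126, -2.6607) = 4*0.5126^2 + 1*(-2.6607)^2 = 8.1305


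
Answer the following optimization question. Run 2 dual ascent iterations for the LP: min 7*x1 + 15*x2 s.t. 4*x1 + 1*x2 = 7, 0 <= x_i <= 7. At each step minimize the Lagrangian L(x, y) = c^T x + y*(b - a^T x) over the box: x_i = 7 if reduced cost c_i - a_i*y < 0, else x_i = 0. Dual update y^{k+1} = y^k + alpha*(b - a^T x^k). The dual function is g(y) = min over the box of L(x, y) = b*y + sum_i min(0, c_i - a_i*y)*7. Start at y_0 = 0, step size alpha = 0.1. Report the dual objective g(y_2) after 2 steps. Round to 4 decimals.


Dual ascent for LP: min 7*x1 + 15*x2, 4*x1 + 1*x2 = 7, 0 <= x_i <= 7
Step 1: y^k = 0.0, reduced costs: (7.0, 15.0)
  x^k = (0.0, 0.0), subgradient = b - a^T x = 7.0
  y^{k+1} = 0.0 + 0.1*7.0 = 0.7
Step 2: y^k = 0.7, reduced costs: (4.2, 14.3)
  x^k = (0.0, 0.0), subgradient = b - a^T x = 7.0
  y^{k+1} = 0.7 + 0.1*7.0 = 1.4
Dual objective at y_2 = 1.4: reduced costs (1.4, 13.6), box minimizer x = (0.0, 0.0)
g(y_2) = b*y + (c1 - a1*y)*x1 + (c2 - a2*y)*x2 = 7*1.4 + 1.4*0.0 + 13.6*0.0 = 9.8 + 0.0 + 0.0 = 9.8


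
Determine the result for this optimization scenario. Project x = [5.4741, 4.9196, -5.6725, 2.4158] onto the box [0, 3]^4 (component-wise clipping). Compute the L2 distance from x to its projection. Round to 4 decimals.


Project each component onto [0, 3].
clip(5.4741) = 3.0, clip(4.9196) = 3.0, clip(-5.6725) = 0.0, clip(2.4158) = 2.4158
Projection = [3.0, 3.0, 0.0, 2.4158]
Squared diffs: [6.1212, 3.6849, 32.1773, 0.0]
Distance = sqrt(41.9834) = 6.4795


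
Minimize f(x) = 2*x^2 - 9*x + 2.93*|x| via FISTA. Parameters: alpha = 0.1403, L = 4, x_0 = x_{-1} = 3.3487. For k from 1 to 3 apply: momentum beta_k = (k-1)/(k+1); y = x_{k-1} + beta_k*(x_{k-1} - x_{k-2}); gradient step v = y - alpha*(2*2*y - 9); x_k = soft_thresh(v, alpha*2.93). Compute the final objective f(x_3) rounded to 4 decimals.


FISTA on f(x) = 2*x^2 - 9*x + 2.93*|x|
L = 4, alpha = 0.1403
Iteration 1: beta = 0.0, y = 3.3487 + 0.0*(3.3487 - 3.3487) = 3.3487
  grad(y) = 4.3948, v = y - alpha*grad = 2.7321
  prox(v) = soft_thresh(2.7321, 0.4111) = 2.321
Iteration 2: beta = 0.3333, y = 2.321 + 0.3333*(2.321 - 3.3487) = 1.9785
  grad(y) = -1.0861, v = y - alpha*grad = 2.1309
  prox(v) = soft_thresh(2.1309, 0.4111) = 1.7198
Iteration 3: beta = 0.5, y = 1.7198 + 0.5*(1.7198 - 2.321) = 1.4191
  grad(y) = -3.3234, v = y - alpha*grad = 1.8854
  prox(v) = soft_thresh(1.8854, 0.4111) = 1.4743
f(x_3) = 2*1.4743^2 - 9*1.4743 + 2.93*|1.4743| = -4.6019


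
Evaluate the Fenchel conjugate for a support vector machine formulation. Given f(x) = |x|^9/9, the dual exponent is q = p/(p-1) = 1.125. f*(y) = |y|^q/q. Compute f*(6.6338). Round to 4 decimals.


The conjugate exponent q satisfies 1/p + 1/q = 1.
p = 9, so q = 9/(9 - 1) = 1.125
|y|^q = 6.6338^1.125 = 8.4039
f*(6.6338) = 8.4039 / 1.125 = 7.4702


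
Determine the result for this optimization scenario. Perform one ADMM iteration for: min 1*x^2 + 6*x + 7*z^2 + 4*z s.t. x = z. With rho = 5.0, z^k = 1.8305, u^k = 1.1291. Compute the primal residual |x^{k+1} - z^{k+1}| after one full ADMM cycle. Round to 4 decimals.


ADMM iteration with rho = 5.0, z^k = 1.8305, u^k = 1.1291
Step 1: x-update.
Minimize 1*x^2 + 6*x + (5.0/2)*(x - 1.8305 + 1.1291)^2
FOC: (2*1 + 5.0)*x = -6 + 5.0*(1.8305 - 1.1291)
x^{k+1} = -0.3561
Step 2: z-update.
Minimize 7*z^2 + 4*z + (5.0/2)*(-0.3561 - z + 1.1291)^2
FOC: (2*7 + 5.0)*z = -4 + 5.0*(-0.3561 + 1.1291)
z^{k+1} = -0.0071
Step 3: u-update.
u^{k+1} = 1.1291 - 0.3561 + 0.0071 = 0.7801
Step 4: Primal residual = |-0.3561 + 0.0071| = 0.349


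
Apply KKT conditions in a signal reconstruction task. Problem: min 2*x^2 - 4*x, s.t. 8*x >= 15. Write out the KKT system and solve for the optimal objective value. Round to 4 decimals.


Step 1: Try lambda = 0 (constraint inactive).
x_unc = 4/(2*2) = 1.0
Check: 8*1.0 = 8.0 < 15 -- violated!
Step 2: Constraint must be active: 8*x = 15
x* = 15/8 = 1.875
lambda = (2*2*1.875 - 4)/8 = 0.4375
Step 3: Compute optimal value.
f(x*) = 2*1.875^2 - 4*1.875 = -0.4688


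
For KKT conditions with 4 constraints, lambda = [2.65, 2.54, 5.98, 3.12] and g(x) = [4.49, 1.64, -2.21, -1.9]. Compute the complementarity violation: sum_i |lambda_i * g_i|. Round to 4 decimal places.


KKT complementary slackness check:
lambda_1 * g_1 = 2.65 * 4.49 = 11.8985
lambda_2 * g_2 = 2.54 * 1.64 = 4.1656
lambda_3 * g_3 = 5.98 * -2.21 = -13.2158
lambda_4 * g_4 = 3.12 * -1.9 = -5.928
Total violation = 11.8985 + 4.1656 + 13.2158 + 5.928 = 35.2079


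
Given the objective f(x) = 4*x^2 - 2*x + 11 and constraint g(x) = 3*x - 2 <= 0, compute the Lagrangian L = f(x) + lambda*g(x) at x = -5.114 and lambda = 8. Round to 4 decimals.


Step 1: Evaluate f(x).
f(-5.114) = 4*(-5.114)^2 - 2*(-5.114) + 11 = 125.84
Step 2: Evaluate g(x).
g(-5.114) = 3*-5.114 - 2 = -17.342
Step 3: Compute Lagrangian.
L = 125.84 + 8*-17.342 = -12.896


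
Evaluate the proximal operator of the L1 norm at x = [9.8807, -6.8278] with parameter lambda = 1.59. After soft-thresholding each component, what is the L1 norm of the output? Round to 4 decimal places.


Soft-thresholding with lambda = 1.59:
prox(9.8807) = sign(9.8807)*max(|9.8807| - 1.59, 0) = 8.2907
prox(-6.8278) = sign(-6.8278)*max(|-6.8278| - 1.59, 0) = -5.2378
prox(x) = [8.2907, -5.2378]
||prox(x)||_1 = 8.2907 + 5.2378 = 13.5285


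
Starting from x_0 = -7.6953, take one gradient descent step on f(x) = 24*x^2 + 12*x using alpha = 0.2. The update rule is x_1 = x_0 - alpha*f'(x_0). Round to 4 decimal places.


We compute the gradient at x_0 and apply the update.
f'(x) = 48*x + 12
f'(-7.6953) = 48*-7.6953 + 12 = -357.3744
x_1 = -7.6953 - 0.2*-357.3744 = 63.7796


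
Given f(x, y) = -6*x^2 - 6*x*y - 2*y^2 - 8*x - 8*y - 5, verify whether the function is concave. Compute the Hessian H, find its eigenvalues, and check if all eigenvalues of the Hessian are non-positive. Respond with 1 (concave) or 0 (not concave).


The Hessian of f(x,y) = -6*x^2 - 6*x*y - 2*y^2 - 8*x - 8*y - 5 is:
H = [[-12, -6], [-6, -4]]
Trace = -12 - 4 = -16
Determinant = -12*-4 - (-6)^2 = 12
Discriminant = (-16)^2 - 4*12 = 208.0
Eigenvalues: lambda_1 = -15.2111, lambda_2 = -0.7889
The function is concave.

1


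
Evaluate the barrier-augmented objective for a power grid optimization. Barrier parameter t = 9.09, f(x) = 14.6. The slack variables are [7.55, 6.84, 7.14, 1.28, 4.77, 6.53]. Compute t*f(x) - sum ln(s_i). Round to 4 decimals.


Step 1: Compute log-barrier.
ln values: [2.0215, 1.9228, 1.9657, 0.2469, 1.5623, 1.8764]
phi = -(2.0215 + 1.9228 + 1.9657 + 0.2469 + 1.5623 + 1.8764) = -9.5957
Step 2: Compute augmented objective.
t*f(x) = 9.09*14.6 = 132.714
Total = 132.714 - 9.5957 = 123.1183


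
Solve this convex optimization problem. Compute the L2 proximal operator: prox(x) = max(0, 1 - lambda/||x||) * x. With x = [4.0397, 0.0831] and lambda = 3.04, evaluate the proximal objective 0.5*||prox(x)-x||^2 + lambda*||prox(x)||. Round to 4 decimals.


Step 1: Compute ||x||.
||x|| = 4.0406
Step 2: Compute scaling factor.
scale = max(0, 1 - 3.04/4.0406) = 0.2476
Step 3: prox(x) = [1.0003, 0.0206]
||prox(x)|| = 1.0006
Step 4: Proximal objective.
0.5*||prox-x||^2 = 4.6208
lambda*||prox|| = 3.0418
Total = 7.6625
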